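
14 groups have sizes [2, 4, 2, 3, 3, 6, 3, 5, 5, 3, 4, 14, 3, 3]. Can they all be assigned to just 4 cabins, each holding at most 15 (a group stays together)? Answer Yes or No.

No

Total = 60; ⌈60/15⌉ = 4.
The bound of 4 does not rule out 4, but exhaustive search shows no assignment into 4 cabins of capacity 15 exists — the minimum is 5.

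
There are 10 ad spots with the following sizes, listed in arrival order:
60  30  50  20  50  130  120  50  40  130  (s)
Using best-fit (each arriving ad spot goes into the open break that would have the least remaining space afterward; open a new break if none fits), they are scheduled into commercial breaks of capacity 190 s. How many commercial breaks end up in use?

4

  60 → break 1 (new)  [load 60/190]
  30 → break 1  [load 90/190]
  50 → break 1  [load 140/190]
  20 → break 1  [load 160/190]
  50 → break 2 (new)  [load 50/190]
  130 → break 2  [load 180/190]
  120 → break 3 (new)  [load 120/190]
  50 → break 3  [load 170/190]
  40 → break 4 (new)  [load 40/190]
  130 → break 4  [load 170/190]
4 commercial breaks opened.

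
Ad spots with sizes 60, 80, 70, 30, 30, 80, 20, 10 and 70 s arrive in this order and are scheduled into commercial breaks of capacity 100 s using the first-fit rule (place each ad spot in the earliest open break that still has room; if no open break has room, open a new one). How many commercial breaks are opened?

5

  60 → break 1 (new)  [load 60/100]
  80 → break 2 (new)  [load 80/100]
  70 → break 3 (new)  [load 70/100]
  30 → break 1  [load 90/100]
  30 → break 3  [load 100/100]
  80 → break 4 (new)  [load 80/100]
  20 → break 2  [load 100/100]
  10 → break 1  [load 100/100]
  70 → break 5 (new)  [load 70/100]
5 commercial breaks opened.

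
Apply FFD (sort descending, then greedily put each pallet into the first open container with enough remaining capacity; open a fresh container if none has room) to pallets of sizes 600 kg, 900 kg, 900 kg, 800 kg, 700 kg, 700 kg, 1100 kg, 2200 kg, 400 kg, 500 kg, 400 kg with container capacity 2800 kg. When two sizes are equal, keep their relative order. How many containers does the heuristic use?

Sorted descending: 2200, 1100, 900, 900, 800, 700, 700, 600, 500, 400, 400.
  2200 → container 1 (new)  [load 2200/2800]
  1100 → container 2 (new)  [load 1100/2800]
  900 → container 2  [load 2000/2800]
  900 → container 3 (new)  [load 900/2800]
  800 → container 2  [load 2800/2800]
  700 → container 3  [load 1600/2800]
  700 → container 3  [load 2300/2800]
  600 → container 1  [load 2800/2800]
  500 → container 3  [load 2800/2800]
  400 → container 4 (new)  [load 400/2800]
  400 → container 4  [load 800/2800]
4 containers opened.

4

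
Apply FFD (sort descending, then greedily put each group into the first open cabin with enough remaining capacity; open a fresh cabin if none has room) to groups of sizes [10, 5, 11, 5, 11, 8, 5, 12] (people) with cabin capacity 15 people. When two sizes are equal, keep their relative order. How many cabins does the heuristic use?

6

Sorted descending: 12, 11, 11, 10, 8, 5, 5, 5.
  12 → cabin 1 (new)  [load 12/15]
  11 → cabin 2 (new)  [load 11/15]
  11 → cabin 3 (new)  [load 11/15]
  10 → cabin 4 (new)  [load 10/15]
  8 → cabin 5 (new)  [load 8/15]
  5 → cabin 4  [load 15/15]
  5 → cabin 5  [load 13/15]
  5 → cabin 6 (new)  [load 5/15]
6 cabins opened.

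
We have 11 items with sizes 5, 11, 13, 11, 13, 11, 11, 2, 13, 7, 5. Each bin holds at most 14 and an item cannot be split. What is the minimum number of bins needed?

9

Total = 13 + 13 + 13 + 11 + 11 + 11 + 11 + 7 + 5 + 5 + 2 = 102.
Lower bound: ⌈102/14⌉ = 8 bins.
A packing using 9 bins:
  bin 1: 13 = 13
  bin 2: 13 = 13
  bin 3: 13 = 13
  bin 4: 11 + 2 = 13
  bin 5: 11 = 11
  bin 6: 11 = 11
  bin 7: 11 = 11
  bin 8: 7 + 5 = 12
  bin 9: 5 = 5
No arrangement into 8 bins stays within capacity, so 9 is optimal.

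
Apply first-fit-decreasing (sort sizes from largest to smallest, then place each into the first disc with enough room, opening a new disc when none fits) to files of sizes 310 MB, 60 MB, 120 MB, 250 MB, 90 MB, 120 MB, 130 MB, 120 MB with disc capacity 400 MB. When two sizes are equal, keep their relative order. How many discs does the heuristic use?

Sorted descending: 310, 250, 130, 120, 120, 120, 90, 60.
  310 → disc 1 (new)  [load 310/400]
  250 → disc 2 (new)  [load 250/400]
  130 → disc 2  [load 380/400]
  120 → disc 3 (new)  [load 120/400]
  120 → disc 3  [load 240/400]
  120 → disc 3  [load 360/400]
  90 → disc 1  [load 400/400]
  60 → disc 4 (new)  [load 60/400]
4 discs opened.

4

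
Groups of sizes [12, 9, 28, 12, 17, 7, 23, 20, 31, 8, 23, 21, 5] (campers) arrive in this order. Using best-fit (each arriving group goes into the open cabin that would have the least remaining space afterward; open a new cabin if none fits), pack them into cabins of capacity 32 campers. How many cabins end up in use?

8

  12 → cabin 1 (new)  [load 12/32]
  9 → cabin 1  [load 21/32]
  28 → cabin 2 (new)  [load 28/32]
  12 → cabin 3 (new)  [load 12/32]
  17 → cabin 3  [load 29/32]
  7 → cabin 1  [load 28/32]
  23 → cabin 4 (new)  [load 23/32]
  20 → cabin 5 (new)  [load 20/32]
  31 → cabin 6 (new)  [load 31/32]
  8 → cabin 4  [load 31/32]
  23 → cabin 7 (new)  [load 23/32]
  21 → cabin 8 (new)  [load 21/32]
  5 → cabin 7  [load 28/32]
8 cabins opened.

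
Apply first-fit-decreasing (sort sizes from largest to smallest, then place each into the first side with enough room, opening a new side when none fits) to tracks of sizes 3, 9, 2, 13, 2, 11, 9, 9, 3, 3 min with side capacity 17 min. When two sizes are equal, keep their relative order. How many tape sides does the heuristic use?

5

Sorted descending: 13, 11, 9, 9, 9, 3, 3, 3, 2, 2.
  13 → side 1 (new)  [load 13/17]
  11 → side 2 (new)  [load 11/17]
  9 → side 3 (new)  [load 9/17]
  9 → side 4 (new)  [load 9/17]
  9 → side 5 (new)  [load 9/17]
  3 → side 1  [load 16/17]
  3 → side 2  [load 14/17]
  3 → side 2  [load 17/17]
  2 → side 3  [load 11/17]
  2 → side 3  [load 13/17]
5 tape sides opened.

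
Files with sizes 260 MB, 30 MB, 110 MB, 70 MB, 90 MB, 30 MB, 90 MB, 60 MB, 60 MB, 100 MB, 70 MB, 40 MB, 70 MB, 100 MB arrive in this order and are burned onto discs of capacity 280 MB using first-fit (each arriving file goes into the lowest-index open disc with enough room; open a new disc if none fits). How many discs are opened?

  260 → disc 1 (new)  [load 260/280]
  30 → disc 2 (new)  [load 30/280]
  110 → disc 2  [load 140/280]
  70 → disc 2  [load 210/280]
  90 → disc 3 (new)  [load 90/280]
  30 → disc 2  [load 240/280]
  90 → disc 3  [load 180/280]
  60 → disc 3  [load 240/280]
  60 → disc 4 (new)  [load 60/280]
  100 → disc 4  [load 160/280]
  70 → disc 4  [load 230/280]
  40 → disc 2  [load 280/280]
  70 → disc 5 (new)  [load 70/280]
  100 → disc 5  [load 170/280]
5 discs opened.

5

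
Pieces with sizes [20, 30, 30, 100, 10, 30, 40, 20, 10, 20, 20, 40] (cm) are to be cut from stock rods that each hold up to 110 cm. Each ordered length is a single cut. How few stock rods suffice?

4

Total = 100 + 40 + 40 + 30 + 30 + 30 + 20 + 20 + 20 + 20 + 10 + 10 = 370 cm.
Lower bound: ⌈370/110⌉ = 4 stock rods.
A packing using 4 stock rods:
  stock rod 1: 100 + 10 = 110
  stock rod 2: 40 + 40 + 30 = 110
  stock rod 3: 30 + 30 + 20 + 20 + 10 = 110
  stock rod 4: 20 + 20 = 40
This matches the lower bound, so 4 is optimal.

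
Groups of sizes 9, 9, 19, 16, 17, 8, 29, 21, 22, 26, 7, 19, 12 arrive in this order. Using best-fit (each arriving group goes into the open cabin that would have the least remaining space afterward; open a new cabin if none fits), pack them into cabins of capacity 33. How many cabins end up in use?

8

  9 → cabin 1 (new)  [load 9/33]
  9 → cabin 1  [load 18/33]
  19 → cabin 2 (new)  [load 19/33]
  16 → cabin 3 (new)  [load 16/33]
  17 → cabin 3  [load 33/33]
  8 → cabin 2  [load 27/33]
  29 → cabin 4 (new)  [load 29/33]
  21 → cabin 5 (new)  [load 21/33]
  22 → cabin 6 (new)  [load 22/33]
  26 → cabin 7 (new)  [load 26/33]
  7 → cabin 7  [load 33/33]
  19 → cabin 8 (new)  [load 19/33]
  12 → cabin 5  [load 33/33]
8 cabins opened.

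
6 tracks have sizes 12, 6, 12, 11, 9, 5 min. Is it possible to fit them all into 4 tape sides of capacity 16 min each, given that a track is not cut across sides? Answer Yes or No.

A valid assignment using 4 tape sides:
  side 1: 12 = 12
  side 2: 12 = 12
  side 3: 11 + 5 = 16
  side 4: 9 + 6 = 15
Every load is within 16 min, so 4 tape sides suffice.

Yes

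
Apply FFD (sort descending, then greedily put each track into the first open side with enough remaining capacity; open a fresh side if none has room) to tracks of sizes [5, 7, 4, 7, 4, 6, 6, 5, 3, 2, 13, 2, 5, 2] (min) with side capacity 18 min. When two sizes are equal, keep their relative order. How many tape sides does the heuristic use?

4

Sorted descending: 13, 7, 7, 6, 6, 5, 5, 5, 4, 4, 3, 2, 2, 2.
  13 → side 1 (new)  [load 13/18]
  7 → side 2 (new)  [load 7/18]
  7 → side 2  [load 14/18]
  6 → side 3 (new)  [load 6/18]
  6 → side 3  [load 12/18]
  5 → side 1  [load 18/18]
  5 → side 3  [load 17/18]
  5 → side 4 (new)  [load 5/18]
  4 → side 2  [load 18/18]
  4 → side 4  [load 9/18]
  3 → side 4  [load 12/18]
  2 → side 4  [load 14/18]
  2 → side 4  [load 16/18]
  2 → side 4  [load 18/18]
4 tape sides opened.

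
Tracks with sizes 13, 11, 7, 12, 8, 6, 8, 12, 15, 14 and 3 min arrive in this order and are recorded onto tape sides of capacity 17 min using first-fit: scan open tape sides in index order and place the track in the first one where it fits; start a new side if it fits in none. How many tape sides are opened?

8

  13 → side 1 (new)  [load 13/17]
  11 → side 2 (new)  [load 11/17]
  7 → side 3 (new)  [load 7/17]
  12 → side 4 (new)  [load 12/17]
  8 → side 3  [load 15/17]
  6 → side 2  [load 17/17]
  8 → side 5 (new)  [load 8/17]
  12 → side 6 (new)  [load 12/17]
  15 → side 7 (new)  [load 15/17]
  14 → side 8 (new)  [load 14/17]
  3 → side 1  [load 16/17]
8 tape sides opened.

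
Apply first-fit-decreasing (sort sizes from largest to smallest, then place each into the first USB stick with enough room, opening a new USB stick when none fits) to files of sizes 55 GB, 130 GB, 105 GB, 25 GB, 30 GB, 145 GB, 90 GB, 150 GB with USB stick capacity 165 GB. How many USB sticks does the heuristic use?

5

Sorted descending: 150, 145, 130, 105, 90, 55, 30, 25.
  150 → USB stick 1 (new)  [load 150/165]
  145 → USB stick 2 (new)  [load 145/165]
  130 → USB stick 3 (new)  [load 130/165]
  105 → USB stick 4 (new)  [load 105/165]
  90 → USB stick 5 (new)  [load 90/165]
  55 → USB stick 4  [load 160/165]
  30 → USB stick 3  [load 160/165]
  25 → USB stick 5  [load 115/165]
5 USB sticks opened.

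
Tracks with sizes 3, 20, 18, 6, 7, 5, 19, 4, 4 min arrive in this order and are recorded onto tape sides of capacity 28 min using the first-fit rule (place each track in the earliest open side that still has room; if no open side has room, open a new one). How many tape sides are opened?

4

  3 → side 1 (new)  [load 3/28]
  20 → side 1  [load 23/28]
  18 → side 2 (new)  [load 18/28]
  6 → side 2  [load 24/28]
  7 → side 3 (new)  [load 7/28]
  5 → side 1  [load 28/28]
  19 → side 3  [load 26/28]
  4 → side 2  [load 28/28]
  4 → side 4 (new)  [load 4/28]
4 tape sides opened.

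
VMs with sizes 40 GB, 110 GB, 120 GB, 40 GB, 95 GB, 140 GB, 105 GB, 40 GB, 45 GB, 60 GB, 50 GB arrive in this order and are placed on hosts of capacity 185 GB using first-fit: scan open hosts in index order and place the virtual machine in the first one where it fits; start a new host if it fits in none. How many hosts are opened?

  40 → host 1 (new)  [load 40/185]
  110 → host 1  [load 150/185]
  120 → host 2 (new)  [load 120/185]
  40 → host 2  [load 160/185]
  95 → host 3 (new)  [load 95/185]
  140 → host 4 (new)  [load 140/185]
  105 → host 5 (new)  [load 105/185]
  40 → host 3  [load 135/185]
  45 → host 3  [load 180/185]
  60 → host 5  [load 165/185]
  50 → host 6 (new)  [load 50/185]
6 hosts opened.

6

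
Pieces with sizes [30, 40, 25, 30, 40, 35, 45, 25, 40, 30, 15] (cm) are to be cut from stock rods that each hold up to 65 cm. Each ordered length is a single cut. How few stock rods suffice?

6

Total = 45 + 40 + 40 + 40 + 35 + 30 + 30 + 30 + 25 + 25 + 15 = 355 cm.
Lower bound: ⌈355/65⌉ = 6 stock rods.
A packing using 6 stock rods:
  stock rod 1: 45 + 15 = 60
  stock rod 2: 40 + 25 = 65
  stock rod 3: 40 + 25 = 65
  stock rod 4: 40 = 40
  stock rod 5: 35 + 30 = 65
  stock rod 6: 30 + 30 = 60
This matches the lower bound, so 6 is optimal.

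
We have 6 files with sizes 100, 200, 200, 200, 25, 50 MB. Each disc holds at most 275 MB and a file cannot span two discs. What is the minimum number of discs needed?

Total = 200 + 200 + 200 + 100 + 50 + 25 = 775 MB.
Lower bound: ⌈775/275⌉ = 3 discs.
A packing using 4 discs:
  disc 1: 200 + 50 + 25 = 275
  disc 2: 200 = 200
  disc 3: 200 = 200
  disc 4: 100 = 100
No arrangement into 3 discs stays within capacity, so 4 is optimal.

4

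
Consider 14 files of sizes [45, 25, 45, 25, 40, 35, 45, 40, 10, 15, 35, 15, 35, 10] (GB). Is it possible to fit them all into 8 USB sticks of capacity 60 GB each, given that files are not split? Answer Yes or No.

A valid assignment using 8 USB sticks:
  USB stick 1: 45 + 15 = 60
  USB stick 2: 45 + 15 = 60
  USB stick 3: 45 + 10 = 55
  USB stick 4: 40 + 10 = 50
  USB stick 5: 40 = 40
  USB stick 6: 35 + 25 = 60
  USB stick 7: 35 + 25 = 60
  USB stick 8: 35 = 35
Every load is within 60 GB, so 8 USB sticks suffice.

Yes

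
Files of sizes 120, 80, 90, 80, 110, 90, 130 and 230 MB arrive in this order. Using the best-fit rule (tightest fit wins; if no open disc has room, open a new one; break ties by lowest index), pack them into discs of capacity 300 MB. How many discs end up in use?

  120 → disc 1 (new)  [load 120/300]
  80 → disc 1  [load 200/300]
  90 → disc 1  [load 290/300]
  80 → disc 2 (new)  [load 80/300]
  110 → disc 2  [load 190/300]
  90 → disc 2  [load 280/300]
  130 → disc 3 (new)  [load 130/300]
  230 → disc 4 (new)  [load 230/300]
4 discs opened.

4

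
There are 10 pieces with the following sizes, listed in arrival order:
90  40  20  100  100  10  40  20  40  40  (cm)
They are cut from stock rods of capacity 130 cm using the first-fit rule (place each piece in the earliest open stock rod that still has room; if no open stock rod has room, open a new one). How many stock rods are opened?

4

  90 → stock rod 1 (new)  [load 90/130]
  40 → stock rod 1  [load 130/130]
  20 → stock rod 2 (new)  [load 20/130]
  100 → stock rod 2  [load 120/130]
  100 → stock rod 3 (new)  [load 100/130]
  10 → stock rod 2  [load 130/130]
  40 → stock rod 4 (new)  [load 40/130]
  20 → stock rod 3  [load 120/130]
  40 → stock rod 4  [load 80/130]
  40 → stock rod 4  [load 120/130]
4 stock rods opened.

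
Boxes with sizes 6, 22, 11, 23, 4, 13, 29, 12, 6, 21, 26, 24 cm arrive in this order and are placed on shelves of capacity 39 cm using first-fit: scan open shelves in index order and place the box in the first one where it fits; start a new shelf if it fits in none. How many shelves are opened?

7

  6 → shelf 1 (new)  [load 6/39]
  22 → shelf 1  [load 28/39]
  11 → shelf 1  [load 39/39]
  23 → shelf 2 (new)  [load 23/39]
  4 → shelf 2  [load 27/39]
  13 → shelf 3 (new)  [load 13/39]
  29 → shelf 4 (new)  [load 29/39]
  12 → shelf 2  [load 39/39]
  6 → shelf 3  [load 19/39]
  21 → shelf 5 (new)  [load 21/39]
  26 → shelf 6 (new)  [load 26/39]
  24 → shelf 7 (new)  [load 24/39]
7 shelves opened.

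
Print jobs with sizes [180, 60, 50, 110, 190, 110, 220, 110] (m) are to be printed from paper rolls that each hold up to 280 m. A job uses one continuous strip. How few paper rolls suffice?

5

Total = 220 + 190 + 180 + 110 + 110 + 110 + 60 + 50 = 1030 m.
Lower bound: ⌈1030/280⌉ = 4 paper rolls.
A packing using 5 paper rolls:
  roll 1: 220 + 60 = 280
  roll 2: 190 + 50 = 240
  roll 3: 180 = 180
  roll 4: 110 + 110 = 220
  roll 5: 110 = 110
No arrangement into 4 paper rolls stays within capacity, so 5 is optimal.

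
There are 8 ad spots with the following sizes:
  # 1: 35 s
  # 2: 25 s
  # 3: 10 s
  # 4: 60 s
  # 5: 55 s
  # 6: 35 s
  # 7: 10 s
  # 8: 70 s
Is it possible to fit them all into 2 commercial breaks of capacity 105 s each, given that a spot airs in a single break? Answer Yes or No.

Total = 300 s; ⌈300/105⌉ = 3.
At least 3 commercial breaks are required, but only 2 are allowed.

No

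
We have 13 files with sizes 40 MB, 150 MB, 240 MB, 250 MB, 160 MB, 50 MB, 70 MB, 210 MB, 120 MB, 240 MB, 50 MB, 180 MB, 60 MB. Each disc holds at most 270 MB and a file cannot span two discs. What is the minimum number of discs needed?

8

Total = 250 + 240 + 240 + 210 + 180 + 160 + 150 + 120 + 70 + 60 + 50 + 50 + 40 = 1820 MB.
Lower bound: ⌈1820/270⌉ = 7 discs.
A packing using 8 discs:
  disc 1: 250 = 250
  disc 2: 240 = 240
  disc 3: 240 = 240
  disc 4: 210 + 60 = 270
  disc 5: 180 + 70 = 250
  disc 6: 160 + 50 + 50 = 260
  disc 7: 150 + 120 = 270
  disc 8: 40 = 40
No arrangement into 7 discs stays within capacity, so 8 is optimal.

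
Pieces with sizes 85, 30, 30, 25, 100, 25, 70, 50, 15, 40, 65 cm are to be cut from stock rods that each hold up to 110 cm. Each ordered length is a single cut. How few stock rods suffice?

5

Total = 100 + 85 + 70 + 65 + 50 + 40 + 30 + 30 + 25 + 25 + 15 = 535 cm.
Lower bound: ⌈535/110⌉ = 5 stock rods.
A packing using 5 stock rods:
  stock rod 1: 100 = 100
  stock rod 2: 85 + 25 = 110
  stock rod 3: 70 + 40 = 110
  stock rod 4: 65 + 30 + 15 = 110
  stock rod 5: 50 + 30 + 25 = 105
This matches the lower bound, so 5 is optimal.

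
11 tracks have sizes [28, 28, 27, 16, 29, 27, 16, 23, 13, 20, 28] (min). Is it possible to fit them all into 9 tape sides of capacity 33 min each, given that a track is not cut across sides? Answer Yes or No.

Yes

A valid assignment using 9 tape sides:
  side 1: 29 = 29
  side 2: 28 = 28
  side 3: 28 = 28
  side 4: 28 = 28
  side 5: 27 = 27
  side 6: 27 = 27
  side 7: 23 = 23
  side 8: 20 + 13 = 33
  side 9: 16 + 16 = 32
Every load is within 33 min, so 9 tape sides suffice.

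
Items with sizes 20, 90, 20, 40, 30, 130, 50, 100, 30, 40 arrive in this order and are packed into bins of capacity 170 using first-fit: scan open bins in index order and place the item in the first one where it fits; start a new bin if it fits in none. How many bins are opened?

  20 → bin 1 (new)  [load 20/170]
  90 → bin 1  [load 110/170]
  20 → bin 1  [load 130/170]
  40 → bin 1  [load 170/170]
  30 → bin 2 (new)  [load 30/170]
  130 → bin 2  [load 160/170]
  50 → bin 3 (new)  [load 50/170]
  100 → bin 3  [load 150/170]
  30 → bin 4 (new)  [load 30/170]
  40 → bin 4  [load 70/170]
4 bins opened.

4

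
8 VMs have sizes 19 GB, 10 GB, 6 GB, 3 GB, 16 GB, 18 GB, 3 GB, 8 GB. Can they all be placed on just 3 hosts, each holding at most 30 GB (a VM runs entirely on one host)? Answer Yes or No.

A valid assignment using 3 hosts:
  host 1: 19 + 10 = 29
  host 2: 18 + 8 + 3 = 29
  host 3: 16 + 6 + 3 = 25
Every load is within 30 GB, so 3 hosts suffice.

Yes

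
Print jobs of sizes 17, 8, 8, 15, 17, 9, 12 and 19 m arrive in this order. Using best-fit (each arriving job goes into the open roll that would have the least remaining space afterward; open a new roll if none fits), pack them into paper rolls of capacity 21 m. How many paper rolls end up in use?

6

  17 → roll 1 (new)  [load 17/21]
  8 → roll 2 (new)  [load 8/21]
  8 → roll 2  [load 16/21]
  15 → roll 3 (new)  [load 15/21]
  17 → roll 4 (new)  [load 17/21]
  9 → roll 5 (new)  [load 9/21]
  12 → roll 5  [load 21/21]
  19 → roll 6 (new)  [load 19/21]
6 paper rolls opened.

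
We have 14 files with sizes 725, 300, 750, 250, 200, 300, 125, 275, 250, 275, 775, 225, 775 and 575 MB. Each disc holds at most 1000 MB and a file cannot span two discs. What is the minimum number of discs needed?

6

Total = 775 + 775 + 750 + 725 + 575 + 300 + 300 + 275 + 275 + 250 + 250 + 225 + 200 + 125 = 5800 MB.
Lower bound: ⌈5800/1000⌉ = 6 discs.
A packing using 6 discs:
  disc 1: 775 + 225 = 1000
  disc 2: 775 + 200 = 975
  disc 3: 750 + 250 = 1000
  disc 4: 725 + 275 = 1000
  disc 5: 575 + 300 + 125 = 1000
  disc 6: 300 + 275 + 250 = 825
This matches the lower bound, so 6 is optimal.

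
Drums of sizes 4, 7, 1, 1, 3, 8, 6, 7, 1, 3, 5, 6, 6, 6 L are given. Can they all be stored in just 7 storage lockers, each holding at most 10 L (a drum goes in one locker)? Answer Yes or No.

Total = 64 L; ⌈64/10⌉ = 7.
The bound of 7 does not rule out 7, but exhaustive search shows no assignment into 7 storage lockers of capacity 10 L exists — the minimum is 8.

No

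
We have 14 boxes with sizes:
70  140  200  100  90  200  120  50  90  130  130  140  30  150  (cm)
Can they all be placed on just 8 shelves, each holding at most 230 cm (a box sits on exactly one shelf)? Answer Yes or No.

A valid assignment using 8 shelves:
  shelf 1: 200 + 30 = 230
  shelf 2: 200 = 200
  shelf 3: 150 + 70 = 220
  shelf 4: 140 + 90 = 230
  shelf 5: 140 + 90 = 230
  shelf 6: 130 + 100 = 230
  shelf 7: 130 + 50 = 180
  shelf 8: 120 = 120
Every load is within 230 cm, so 8 shelves suffice.

Yes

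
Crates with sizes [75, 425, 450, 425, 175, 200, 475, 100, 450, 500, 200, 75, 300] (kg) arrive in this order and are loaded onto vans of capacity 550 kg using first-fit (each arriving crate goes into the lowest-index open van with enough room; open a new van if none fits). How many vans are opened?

  75 → van 1 (new)  [load 75/550]
  425 → van 1  [load 500/550]
  450 → van 2 (new)  [load 450/550]
  425 → van 3 (new)  [load 425/550]
  175 → van 4 (new)  [load 175/550]
  200 → van 4  [load 375/550]
  475 → van 5 (new)  [load 475/550]
  100 → van 2  [load 550/550]
  450 → van 6 (new)  [load 450/550]
  500 → van 7 (new)  [load 500/550]
  200 → van 8 (new)  [load 200/550]
  75 → van 3  [load 500/550]
  300 → van 8  [load 500/550]
8 vans opened.

8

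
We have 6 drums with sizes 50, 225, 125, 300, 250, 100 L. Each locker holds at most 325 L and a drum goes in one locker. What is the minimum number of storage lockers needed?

Total = 300 + 250 + 225 + 125 + 100 + 50 = 1050 L.
Lower bound: ⌈1050/325⌉ = 4 storage lockers.
A packing using 4 storage lockers:
  locker 1: 300 = 300
  locker 2: 250 + 50 = 300
  locker 3: 225 + 100 = 325
  locker 4: 125 = 125
This matches the lower bound, so 4 is optimal.

4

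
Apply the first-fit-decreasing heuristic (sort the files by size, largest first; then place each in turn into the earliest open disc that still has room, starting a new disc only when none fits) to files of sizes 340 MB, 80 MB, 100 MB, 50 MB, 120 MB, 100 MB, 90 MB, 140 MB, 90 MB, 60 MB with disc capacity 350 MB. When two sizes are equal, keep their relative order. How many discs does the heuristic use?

Sorted descending: 340, 140, 120, 100, 100, 90, 90, 80, 60, 50.
  340 → disc 1 (new)  [load 340/350]
  140 → disc 2 (new)  [load 140/350]
  120 → disc 2  [load 260/350]
  100 → disc 3 (new)  [load 100/350]
  100 → disc 3  [load 200/350]
  90 → disc 2  [load 350/350]
  90 → disc 3  [load 290/350]
  80 → disc 4 (new)  [load 80/350]
  60 → disc 3  [load 350/350]
  50 → disc 4  [load 130/350]
4 discs opened.

4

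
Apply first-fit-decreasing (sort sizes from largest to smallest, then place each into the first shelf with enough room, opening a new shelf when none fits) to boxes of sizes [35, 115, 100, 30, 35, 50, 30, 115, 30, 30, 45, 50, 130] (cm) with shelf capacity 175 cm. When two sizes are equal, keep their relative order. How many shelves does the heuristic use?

Sorted descending: 130, 115, 115, 100, 50, 50, 45, 35, 35, 30, 30, 30, 30.
  130 → shelf 1 (new)  [load 130/175]
  115 → shelf 2 (new)  [load 115/175]
  115 → shelf 3 (new)  [load 115/175]
  100 → shelf 4 (new)  [load 100/175]
  50 → shelf 2  [load 165/175]
  50 → shelf 3  [load 165/175]
  45 → shelf 1  [load 175/175]
  35 → shelf 4  [load 135/175]
  35 → shelf 4  [load 170/175]
  30 → shelf 5 (new)  [load 30/175]
  30 → shelf 5  [load 60/175]
  30 → shelf 5  [load 90/175]
  30 → shelf 5  [load 120/175]
5 shelves opened.

5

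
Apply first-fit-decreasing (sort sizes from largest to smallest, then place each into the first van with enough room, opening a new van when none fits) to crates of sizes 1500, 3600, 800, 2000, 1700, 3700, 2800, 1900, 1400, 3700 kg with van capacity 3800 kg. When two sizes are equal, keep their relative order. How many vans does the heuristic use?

Sorted descending: 3700, 3700, 3600, 2800, 2000, 1900, 1700, 1500, 1400, 800.
  3700 → van 1 (new)  [load 3700/3800]
  3700 → van 2 (new)  [load 3700/3800]
  3600 → van 3 (new)  [load 3600/3800]
  2800 → van 4 (new)  [load 2800/3800]
  2000 → van 5 (new)  [load 2000/3800]
  1900 → van 6 (new)  [load 1900/3800]
  1700 → van 5  [load 3700/3800]
  1500 → van 6  [load 3400/3800]
  1400 → van 7 (new)  [load 1400/3800]
  800 → van 4  [load 3600/3800]
7 vans opened.

7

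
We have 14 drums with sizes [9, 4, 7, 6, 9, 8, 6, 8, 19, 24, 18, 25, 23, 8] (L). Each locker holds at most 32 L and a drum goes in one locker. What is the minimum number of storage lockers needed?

6

Total = 25 + 24 + 23 + 19 + 18 + 9 + 9 + 8 + 8 + 8 + 7 + 6 + 6 + 4 = 174 L.
Lower bound: ⌈174/32⌉ = 6 storage lockers.
A packing using 6 storage lockers:
  locker 1: 25 + 7 = 32
  locker 2: 24 + 8 = 32
  locker 3: 23 + 9 = 32
  locker 4: 19 + 9 + 4 = 32
  locker 5: 18 + 8 + 6 = 32
  locker 6: 8 + 6 = 14
This matches the lower bound, so 6 is optimal.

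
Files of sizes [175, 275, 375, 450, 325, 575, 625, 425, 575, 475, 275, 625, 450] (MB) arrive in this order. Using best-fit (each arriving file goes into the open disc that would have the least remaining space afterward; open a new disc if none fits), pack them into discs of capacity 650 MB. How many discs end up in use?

  175 → disc 1 (new)  [load 175/650]
  275 → disc 1  [load 450/650]
  375 → disc 2 (new)  [load 375/650]
  450 → disc 3 (new)  [load 450/650]
  325 → disc 4 (new)  [load 325/650]
  575 → disc 5 (new)  [load 575/650]
  625 → disc 6 (new)  [load 625/650]
  425 → disc 7 (new)  [load 425/650]
  575 → disc 8 (new)  [load 575/650]
  475 → disc 9 (new)  [load 475/650]
  275 → disc 2  [load 650/650]
  625 → disc 10 (new)  [load 625/650]
  450 → disc 11 (new)  [load 450/650]
11 discs opened.

11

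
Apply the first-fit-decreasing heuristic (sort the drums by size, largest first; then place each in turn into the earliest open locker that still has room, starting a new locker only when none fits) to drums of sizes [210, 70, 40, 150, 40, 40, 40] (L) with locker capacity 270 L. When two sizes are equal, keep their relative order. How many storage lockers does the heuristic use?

Sorted descending: 210, 150, 70, 40, 40, 40, 40.
  210 → locker 1 (new)  [load 210/270]
  150 → locker 2 (new)  [load 150/270]
  70 → locker 2  [load 220/270]
  40 → locker 1  [load 250/270]
  40 → locker 2  [load 260/270]
  40 → locker 3 (new)  [load 40/270]
  40 → locker 3  [load 80/270]
3 storage lockers opened.

3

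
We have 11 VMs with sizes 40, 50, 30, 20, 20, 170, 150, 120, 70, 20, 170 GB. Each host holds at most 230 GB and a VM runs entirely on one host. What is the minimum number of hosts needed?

Total = 170 + 170 + 150 + 120 + 70 + 50 + 40 + 30 + 20 + 20 + 20 = 860 GB.
Lower bound: ⌈860/230⌉ = 4 hosts.
A packing using 4 hosts:
  host 1: 170 + 50 = 220
  host 2: 170 + 40 + 20 = 230
  host 3: 150 + 70 = 220
  host 4: 120 + 30 + 20 + 20 = 190
This matches the lower bound, so 4 is optimal.

4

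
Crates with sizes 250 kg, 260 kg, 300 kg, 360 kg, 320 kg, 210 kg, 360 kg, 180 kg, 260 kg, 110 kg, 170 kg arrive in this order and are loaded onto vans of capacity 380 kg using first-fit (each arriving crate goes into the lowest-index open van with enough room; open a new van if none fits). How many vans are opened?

  250 → van 1 (new)  [load 250/380]
  260 → van 2 (new)  [load 260/380]
  300 → van 3 (new)  [load 300/380]
  360 → van 4 (new)  [load 360/380]
  320 → van 5 (new)  [load 320/380]
  210 → van 6 (new)  [load 210/380]
  360 → van 7 (new)  [load 360/380]
  180 → van 8 (new)  [load 180/380]
  260 → van 9 (new)  [load 260/380]
  110 → van 1  [load 360/380]
  170 → van 6  [load 380/380]
9 vans opened.

9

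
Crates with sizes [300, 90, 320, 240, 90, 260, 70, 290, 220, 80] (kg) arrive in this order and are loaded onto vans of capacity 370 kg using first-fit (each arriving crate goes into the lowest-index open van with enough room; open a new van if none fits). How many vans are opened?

6

  300 → van 1 (new)  [load 300/370]
  90 → van 2 (new)  [load 90/370]
  320 → van 3 (new)  [load 320/370]
  240 → van 2  [load 330/370]
  90 → van 4 (new)  [load 90/370]
  260 → van 4  [load 350/370]
  70 → van 1  [load 370/370]
  290 → van 5 (new)  [load 290/370]
  220 → van 6 (new)  [load 220/370]
  80 → van 5  [load 370/370]
6 vans opened.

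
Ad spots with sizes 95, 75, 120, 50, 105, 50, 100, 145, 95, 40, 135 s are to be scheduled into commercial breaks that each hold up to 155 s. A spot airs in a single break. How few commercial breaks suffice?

8

Total = 145 + 135 + 120 + 105 + 100 + 95 + 95 + 75 + 50 + 50 + 40 = 1010 s.
Lower bound: ⌈1010/155⌉ = 7 commercial breaks.
A packing using 8 commercial breaks:
  break 1: 145 = 145
  break 2: 135 = 135
  break 3: 120 = 120
  break 4: 105 + 50 = 155
  break 5: 100 + 50 = 150
  break 6: 95 + 40 = 135
  break 7: 95 = 95
  break 8: 75 = 75
No arrangement into 7 commercial breaks stays within capacity, so 8 is optimal.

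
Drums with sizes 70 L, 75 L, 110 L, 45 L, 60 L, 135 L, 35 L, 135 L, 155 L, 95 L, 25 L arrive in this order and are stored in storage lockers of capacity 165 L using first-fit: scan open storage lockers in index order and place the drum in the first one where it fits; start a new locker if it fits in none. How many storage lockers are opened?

7

  70 → locker 1 (new)  [load 70/165]
  75 → locker 1  [load 145/165]
  110 → locker 2 (new)  [load 110/165]
  45 → locker 2  [load 155/165]
  60 → locker 3 (new)  [load 60/165]
  135 → locker 4 (new)  [load 135/165]
  35 → locker 3  [load 95/165]
  135 → locker 5 (new)  [load 135/165]
  155 → locker 6 (new)  [load 155/165]
  95 → locker 7 (new)  [load 95/165]
  25 → locker 3  [load 120/165]
7 storage lockers opened.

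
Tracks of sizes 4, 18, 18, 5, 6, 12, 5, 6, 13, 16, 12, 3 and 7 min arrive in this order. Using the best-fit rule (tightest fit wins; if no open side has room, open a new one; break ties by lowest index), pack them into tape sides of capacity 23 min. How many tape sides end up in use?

6

  4 → side 1 (new)  [load 4/23]
  18 → side 1  [load 22/23]
  18 → side 2 (new)  [load 18/23]
  5 → side 2  [load 23/23]
  6 → side 3 (new)  [load 6/23]
  12 → side 3  [load 18/23]
  5 → side 3  [load 23/23]
  6 → side 4 (new)  [load 6/23]
  13 → side 4  [load 19/23]
  16 → side 5 (new)  [load 16/23]
  12 → side 6 (new)  [load 12/23]
  3 → side 4  [load 22/23]
  7 → side 5  [load 23/23]
6 tape sides opened.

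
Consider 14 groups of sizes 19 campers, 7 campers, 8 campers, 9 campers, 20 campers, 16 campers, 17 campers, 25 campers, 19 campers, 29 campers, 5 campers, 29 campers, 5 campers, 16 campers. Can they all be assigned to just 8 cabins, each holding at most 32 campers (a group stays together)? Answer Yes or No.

A valid assignment using 8 cabins:
  cabin 1: 29 = 29
  cabin 2: 29 = 29
  cabin 3: 25 + 7 = 32
  cabin 4: 20 + 9 = 29
  cabin 5: 19 + 8 + 5 = 32
  cabin 6: 19 + 5 = 24
  cabin 7: 17 = 17
  cabin 8: 16 + 16 = 32
Every load is within 32 campers, so 8 cabins suffice.

Yes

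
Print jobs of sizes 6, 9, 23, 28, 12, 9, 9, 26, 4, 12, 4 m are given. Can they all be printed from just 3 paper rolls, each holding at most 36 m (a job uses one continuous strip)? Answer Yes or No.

No

Total = 142 m; ⌈142/36⌉ = 4.
At least 4 paper rolls are required, but only 3 are allowed.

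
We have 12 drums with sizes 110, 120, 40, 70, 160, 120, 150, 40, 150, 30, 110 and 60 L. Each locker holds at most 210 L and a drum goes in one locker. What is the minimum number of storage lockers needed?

Total = 160 + 150 + 150 + 120 + 120 + 110 + 110 + 70 + 60 + 40 + 40 + 30 = 1160 L.
Lower bound: ⌈1160/210⌉ = 6 storage lockers.
Also, 7 drums each exceed 105 L, and no two of those can share a locker, so at least 7 storage lockers are needed.
A packing using 7 storage lockers:
  locker 1: 160 + 40 = 200
  locker 2: 150 + 60 = 210
  locker 3: 150 + 40 = 190
  locker 4: 120 + 70 = 190
  locker 5: 120 + 30 = 150
  locker 6: 110 = 110
  locker 7: 110 = 110
This matches the lower bound, so 7 is optimal.

7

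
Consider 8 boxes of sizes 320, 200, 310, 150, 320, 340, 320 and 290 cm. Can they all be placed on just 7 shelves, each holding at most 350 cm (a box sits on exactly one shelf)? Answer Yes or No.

A valid assignment using 7 shelves:
  shelf 1: 340 = 340
  shelf 2: 320 = 320
  shelf 3: 320 = 320
  shelf 4: 320 = 320
  shelf 5: 310 = 310
  shelf 6: 290 = 290
  shelf 7: 200 + 150 = 350
Every load is within 350 cm, so 7 shelves suffice.

Yes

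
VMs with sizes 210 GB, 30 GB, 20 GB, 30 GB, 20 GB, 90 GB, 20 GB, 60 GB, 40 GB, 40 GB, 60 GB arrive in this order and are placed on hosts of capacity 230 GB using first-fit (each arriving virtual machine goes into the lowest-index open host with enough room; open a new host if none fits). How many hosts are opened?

  210 → host 1 (new)  [load 210/230]
  30 → host 2 (new)  [load 30/230]
  20 → host 1  [load 230/230]
  30 → host 2  [load 60/230]
  20 → host 2  [load 80/230]
  90 → host 2  [load 170/230]
  20 → host 2  [load 190/230]
  60 → host 3 (new)  [load 60/230]
  40 → host 2  [load 230/230]
  40 → host 3  [load 100/230]
  60 → host 3  [load 160/230]
3 hosts opened.

3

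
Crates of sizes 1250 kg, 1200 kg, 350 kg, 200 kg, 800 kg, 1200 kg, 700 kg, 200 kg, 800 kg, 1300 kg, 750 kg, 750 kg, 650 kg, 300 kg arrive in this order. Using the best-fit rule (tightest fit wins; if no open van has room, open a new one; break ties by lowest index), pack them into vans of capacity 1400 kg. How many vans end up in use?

9

  1250 → van 1 (new)  [load 1250/1400]
  1200 → van 2 (new)  [load 1200/1400]
  350 → van 3 (new)  [load 350/1400]
  200 → van 2  [load 1400/1400]
  800 → van 3  [load 1150/1400]
  1200 → van 4 (new)  [load 1200/1400]
  700 → van 5 (new)  [load 700/1400]
  200 → van 4  [load 1400/1400]
  800 → van 6 (new)  [load 800/1400]
  1300 → van 7 (new)  [load 1300/1400]
  750 → van 8 (new)  [load 750/1400]
  750 → van 9 (new)  [load 750/1400]
  650 → van 8  [load 1400/1400]
  300 → van 6  [load 1100/1400]
9 vans opened.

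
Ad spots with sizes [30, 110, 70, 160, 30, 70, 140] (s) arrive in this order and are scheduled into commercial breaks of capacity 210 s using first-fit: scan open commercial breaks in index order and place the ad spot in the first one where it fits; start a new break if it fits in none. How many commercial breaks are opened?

3

  30 → break 1 (new)  [load 30/210]
  110 → break 1  [load 140/210]
  70 → break 1  [load 210/210]
  160 → break 2 (new)  [load 160/210]
  30 → break 2  [load 190/210]
  70 → break 3 (new)  [load 70/210]
  140 → break 3  [load 210/210]
3 commercial breaks opened.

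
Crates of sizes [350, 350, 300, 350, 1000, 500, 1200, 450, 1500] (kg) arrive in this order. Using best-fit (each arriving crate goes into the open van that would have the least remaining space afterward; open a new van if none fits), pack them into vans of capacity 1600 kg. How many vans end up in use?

  350 → van 1 (new)  [load 350/1600]
  350 → van 1  [load 700/1600]
  300 → van 1  [load 1000/1600]
  350 → van 1  [load 1350/1600]
  1000 → van 2 (new)  [load 1000/1600]
  500 → van 2  [load 1500/1600]
  1200 → van 3 (new)  [load 1200/1600]
  450 → van 4 (new)  [load 450/1600]
  1500 → van 5 (new)  [load 1500/1600]
5 vans opened.

5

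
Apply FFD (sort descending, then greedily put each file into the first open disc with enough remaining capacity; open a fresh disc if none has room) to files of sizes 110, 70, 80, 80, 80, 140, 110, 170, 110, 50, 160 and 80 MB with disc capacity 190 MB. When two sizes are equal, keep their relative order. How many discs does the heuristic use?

7

Sorted descending: 170, 160, 140, 110, 110, 110, 80, 80, 80, 80, 70, 50.
  170 → disc 1 (new)  [load 170/190]
  160 → disc 2 (new)  [load 160/190]
  140 → disc 3 (new)  [load 140/190]
  110 → disc 4 (new)  [load 110/190]
  110 → disc 5 (new)  [load 110/190]
  110 → disc 6 (new)  [load 110/190]
  80 → disc 4  [load 190/190]
  80 → disc 5  [load 190/190]
  80 → disc 6  [load 190/190]
  80 → disc 7 (new)  [load 80/190]
  70 → disc 7  [load 150/190]
  50 → disc 3  [load 190/190]
7 discs opened.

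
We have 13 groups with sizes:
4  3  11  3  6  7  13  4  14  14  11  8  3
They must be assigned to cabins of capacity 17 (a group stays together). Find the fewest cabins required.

7

Total = 14 + 14 + 13 + 11 + 11 + 8 + 7 + 6 + 4 + 4 + 3 + 3 + 3 = 101.
Lower bound: ⌈101/17⌉ = 6 cabins.
A packing using 7 cabins:
  cabin 1: 14 + 3 = 17
  cabin 2: 14 + 3 = 17
  cabin 3: 13 + 4 = 17
  cabin 4: 11 + 6 = 17
  cabin 5: 11 + 4 = 15
  cabin 6: 8 + 7 = 15
  cabin 7: 3 = 3
No arrangement into 6 cabins stays within capacity, so 7 is optimal.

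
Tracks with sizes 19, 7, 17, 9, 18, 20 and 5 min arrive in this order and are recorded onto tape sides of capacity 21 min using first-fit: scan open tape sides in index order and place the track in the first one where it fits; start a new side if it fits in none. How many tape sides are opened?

5

  19 → side 1 (new)  [load 19/21]
  7 → side 2 (new)  [load 7/21]
  17 → side 3 (new)  [load 17/21]
  9 → side 2  [load 16/21]
  18 → side 4 (new)  [load 18/21]
  20 → side 5 (new)  [load 20/21]
  5 → side 2  [load 21/21]
5 tape sides opened.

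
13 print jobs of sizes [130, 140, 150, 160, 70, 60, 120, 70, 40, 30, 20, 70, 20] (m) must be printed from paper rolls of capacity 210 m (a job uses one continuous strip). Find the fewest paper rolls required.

Total = 160 + 150 + 140 + 130 + 120 + 70 + 70 + 70 + 60 + 40 + 30 + 20 + 20 = 1080 m.
Lower bound: ⌈1080/210⌉ = 6 paper rolls.
A packing using 6 paper rolls:
  roll 1: 160 + 40 = 200
  roll 2: 150 + 60 = 210
  roll 3: 140 + 70 = 210
  roll 4: 130 + 70 = 200
  roll 5: 120 + 70 + 20 = 210
  roll 6: 30 + 20 = 50
This matches the lower bound, so 6 is optimal.

6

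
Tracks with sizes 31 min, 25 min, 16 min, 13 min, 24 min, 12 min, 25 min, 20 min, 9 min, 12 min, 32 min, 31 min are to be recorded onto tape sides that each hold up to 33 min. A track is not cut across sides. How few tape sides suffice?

Total = 32 + 31 + 31 + 25 + 25 + 24 + 20 + 16 + 13 + 12 + 12 + 9 = 250 min.
Lower bound: ⌈250/33⌉ = 8 tape sides.
A packing using 9 tape sides:
  side 1: 32 = 32
  side 2: 31 = 31
  side 3: 31 = 31
  side 4: 25 = 25
  side 5: 25 = 25
  side 6: 24 + 9 = 33
  side 7: 20 + 13 = 33
  side 8: 16 + 12 = 28
  side 9: 12 = 12
No arrangement into 8 tape sides stays within capacity, so 9 is optimal.

9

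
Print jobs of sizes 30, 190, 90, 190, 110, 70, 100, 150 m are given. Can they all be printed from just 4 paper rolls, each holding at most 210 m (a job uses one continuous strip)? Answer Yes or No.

No

Total = 930 m; ⌈930/210⌉ = 5.
At least 5 paper rolls are required, but only 4 are allowed.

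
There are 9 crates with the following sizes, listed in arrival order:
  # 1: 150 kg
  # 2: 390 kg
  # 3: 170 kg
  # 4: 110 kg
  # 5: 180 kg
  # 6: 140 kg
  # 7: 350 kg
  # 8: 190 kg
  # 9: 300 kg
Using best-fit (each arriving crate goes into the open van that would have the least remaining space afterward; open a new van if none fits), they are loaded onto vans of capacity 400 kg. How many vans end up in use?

  150 → van 1 (new)  [load 150/400]
  390 → van 2 (new)  [load 390/400]
  170 → van 1  [load 320/400]
  110 → van 3 (new)  [load 110/400]
  180 → van 3  [load 290/400]
  140 → van 4 (new)  [load 140/400]
  350 → van 5 (new)  [load 350/400]
  190 → van 4  [load 330/400]
  300 → van 6 (new)  [load 300/400]
6 vans opened.

6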